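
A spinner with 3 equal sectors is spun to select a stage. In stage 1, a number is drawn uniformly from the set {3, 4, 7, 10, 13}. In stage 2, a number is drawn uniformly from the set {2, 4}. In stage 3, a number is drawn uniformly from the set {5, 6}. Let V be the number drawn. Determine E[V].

E[V | stage 1] = (3+4+7+10+13)/5 = 37/5.
E[V | stage 2] = (2+4)/2 = 3.
E[V | stage 3] = (5+6)/2 = 11/2.
By the law of total expectation,
E[V] = (1/3)·(37/5) + (1/3)·(3) + (1/3)·(11/2) = 53/10.

53/10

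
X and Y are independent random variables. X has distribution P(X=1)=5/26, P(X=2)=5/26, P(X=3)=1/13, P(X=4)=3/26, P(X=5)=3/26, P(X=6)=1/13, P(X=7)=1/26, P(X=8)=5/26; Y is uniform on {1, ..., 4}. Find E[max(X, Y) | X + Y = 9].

74/11

P(X + Y = 9) = 11/104.
Summing max(X,Y)·P(x,y) over outcomes with X + Y = 9 gives 37/52.
E[max(X, Y) | X + Y = 9] = (37/52) / (11/104) = 74/11.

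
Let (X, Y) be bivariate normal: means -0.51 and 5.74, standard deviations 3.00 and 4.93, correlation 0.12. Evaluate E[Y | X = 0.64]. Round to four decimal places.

For a bivariate normal, E[Y | X=x] = μ_Y + ρ·(σ_Y/σ_X)·(x − μ_X).
E[Y | X=0.64] = 5.74 + (0.12)·(4.93/3.00)·(0.64 − (-0.51)) = 5.74 + (0.1972)·(1.15) = 5.9668.

5.9668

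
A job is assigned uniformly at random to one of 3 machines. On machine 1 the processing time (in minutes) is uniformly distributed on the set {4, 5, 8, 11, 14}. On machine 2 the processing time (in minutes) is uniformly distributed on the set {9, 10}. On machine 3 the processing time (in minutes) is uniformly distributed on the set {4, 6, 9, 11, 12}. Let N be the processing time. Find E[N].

263/30

E[N | machine 1] = (4+5+8+11+14)/5 = 42/5.
E[N | machine 2] = (9+10)/2 = 19/2.
E[N | machine 3] = (4+6+9+11+12)/5 = 42/5.
By the law of total expectation,
E[N] = (1/3)·(42/5) + (1/3)·(19/2) + (1/3)·(42/5) = 263/30.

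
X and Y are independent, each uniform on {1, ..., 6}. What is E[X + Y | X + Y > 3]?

P(X + Y > 3) = 11/12.
Summing (X+Y)·P(x,y) over outcomes with X + Y > 3 gives 61/9.
E[X + Y | X + Y > 3] = (61/9) / (11/12) = 244/33.

244/33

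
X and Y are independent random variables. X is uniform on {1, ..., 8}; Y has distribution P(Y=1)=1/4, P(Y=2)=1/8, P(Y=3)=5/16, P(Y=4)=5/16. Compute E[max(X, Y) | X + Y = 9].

P(X + Y = 9) = 1/8.
Summing max(X,Y)·P(x,y) over outcomes with X + Y = 9 gives 101/128.
E[max(X, Y) | X + Y = 9] = (101/128) / (1/8) = 101/16.

101/16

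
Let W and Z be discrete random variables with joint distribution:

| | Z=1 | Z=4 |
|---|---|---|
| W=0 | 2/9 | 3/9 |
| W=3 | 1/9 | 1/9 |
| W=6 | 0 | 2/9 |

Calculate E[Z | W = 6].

4

P(W = 6) = 2/9.
Σ Z·P over the event = 4·(2/9) = 8/9.
E[Z | W = 6] = (8/9) / (2/9) = 4.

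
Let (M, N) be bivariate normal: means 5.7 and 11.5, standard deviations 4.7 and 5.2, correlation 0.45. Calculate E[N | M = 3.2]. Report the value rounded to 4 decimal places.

10.2553

For a bivariate normal, E[N | M=x] = μ_N + ρ·(σ_N/σ_M)·(x − μ_M).
E[N | M=3.2] = 11.5 + (0.45)·(5.2/4.7)·(3.2 − (5.7)) = 11.5 + (0.49787)·(-2.5) = 10.2553.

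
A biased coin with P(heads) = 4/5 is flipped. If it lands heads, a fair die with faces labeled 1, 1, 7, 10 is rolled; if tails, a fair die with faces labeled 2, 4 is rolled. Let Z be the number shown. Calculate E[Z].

22/5

E[Z | heads] = (1+1+7+10)/4 = 19/4.
E[Z | tails] = (2+4)/2 = 3.
By the law of total expectation,
E[Z] = (4/5)·(19/4) + (1/5)·(3) = 22/5.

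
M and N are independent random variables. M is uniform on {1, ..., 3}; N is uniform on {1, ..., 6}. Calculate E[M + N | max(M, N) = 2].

10/3

Outcomes with max(M, N) = 2: (1,2), (2,1), (2,2), each with probability 1/18.
E[M + N | max(M, N) = 2] = (3 + 3 + 4) / 3 = 10/3.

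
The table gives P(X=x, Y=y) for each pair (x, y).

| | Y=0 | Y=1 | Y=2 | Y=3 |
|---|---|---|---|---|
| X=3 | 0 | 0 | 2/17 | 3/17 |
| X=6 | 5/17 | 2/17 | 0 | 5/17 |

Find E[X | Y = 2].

P(Y = 2) = 2/17.
Σ X·P over the event = 3·(2/17) = 6/17.
E[X | Y = 2] = (6/17) / (2/17) = 3.

3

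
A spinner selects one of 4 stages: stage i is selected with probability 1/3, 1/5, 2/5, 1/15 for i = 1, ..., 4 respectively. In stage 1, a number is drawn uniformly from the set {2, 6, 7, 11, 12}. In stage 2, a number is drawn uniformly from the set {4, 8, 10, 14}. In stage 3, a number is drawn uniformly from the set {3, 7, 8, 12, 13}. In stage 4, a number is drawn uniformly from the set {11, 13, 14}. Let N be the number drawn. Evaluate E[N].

1939/225

E[N | stage 1] = (2+6+7+11+12)/5 = 38/5.
E[N | stage 2] = (4+8+10+14)/4 = 9.
E[N | stage 3] = (3+7+8+12+13)/5 = 43/5.
E[N | stage 4] = (11+13+14)/3 = 38/3.
By the law of total expectation,
E[N] = (1/3)·(38/5) + (1/5)·(9) + (2/5)·(43/5) + (1/15)·(38/3) = 1939/225.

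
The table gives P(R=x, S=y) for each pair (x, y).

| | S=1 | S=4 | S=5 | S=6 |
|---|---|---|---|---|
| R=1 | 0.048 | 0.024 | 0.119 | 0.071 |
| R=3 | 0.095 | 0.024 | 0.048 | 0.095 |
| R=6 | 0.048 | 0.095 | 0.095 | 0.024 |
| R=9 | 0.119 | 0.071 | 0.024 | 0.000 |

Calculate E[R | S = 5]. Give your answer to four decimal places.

P(S = 5) = 0.286.
Σ R·P over the event = 1·(0.119) + 3·(0.048) + 6·(0.095) + 9·(0.024) = 1.049.
E[R | S = 5] = (1.049) / (0.286) = 3.6678.

3.6678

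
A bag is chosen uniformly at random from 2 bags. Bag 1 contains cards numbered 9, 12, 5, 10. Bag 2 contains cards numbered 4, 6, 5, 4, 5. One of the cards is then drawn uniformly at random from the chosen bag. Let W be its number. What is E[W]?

E[W | bag 1] = (9+12+5+10)/4 = 9.
E[W | bag 2] = (4+6+5+4+5)/5 = 24/5.
E[W] = (1/2)·(9) + (1/2)·(24/5) = 69/10.

69/10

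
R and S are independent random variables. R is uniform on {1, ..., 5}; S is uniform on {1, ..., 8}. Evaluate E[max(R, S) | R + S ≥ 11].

22/3

P(R + S ≥ 11) = 3/20.
Summing max(R,S)·P(x,y) over outcomes with R + S ≥ 11 gives 11/10.
E[max(R, S) | R + S ≥ 11] = (11/10) / (3/20) = 22/3.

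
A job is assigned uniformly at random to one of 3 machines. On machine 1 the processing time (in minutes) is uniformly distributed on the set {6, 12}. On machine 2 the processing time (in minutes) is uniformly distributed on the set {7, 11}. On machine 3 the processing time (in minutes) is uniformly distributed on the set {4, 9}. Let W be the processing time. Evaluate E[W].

E[W | machine 1] = (6+12)/2 = 9.
E[W | machine 2] = (7+11)/2 = 9.
E[W | machine 3] = (4+9)/2 = 13/2.
E[W] = (1/3)·(9) + (1/3)·(9) + (1/3)·(13/2) = 49/6.

49/6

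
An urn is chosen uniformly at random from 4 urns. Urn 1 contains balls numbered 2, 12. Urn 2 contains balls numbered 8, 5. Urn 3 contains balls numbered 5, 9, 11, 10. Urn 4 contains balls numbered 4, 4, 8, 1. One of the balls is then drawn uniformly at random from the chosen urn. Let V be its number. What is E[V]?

E[V | urn 1] = (2+12)/2 = 7.
E[V | urn 2] = (8+5)/2 = 13/2.
E[V | urn 3] = (5+9+11+10)/4 = 35/4.
E[V | urn 4] = (4+4+8+1)/4 = 17/4.
E[V] = (1/4)·(7) + (1/4)·(13/2) + (1/4)·(35/4) + (1/4)·(17/4) = 53/8.

53/8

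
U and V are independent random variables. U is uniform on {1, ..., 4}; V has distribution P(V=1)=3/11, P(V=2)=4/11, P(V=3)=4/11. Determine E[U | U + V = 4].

21/11

P(U + V = 4) = 1/4.
Summing U·P(x,y) over outcomes with U + V = 4 gives 21/44.
E[U | U + V = 4] = (21/44) / (1/4) = 21/11.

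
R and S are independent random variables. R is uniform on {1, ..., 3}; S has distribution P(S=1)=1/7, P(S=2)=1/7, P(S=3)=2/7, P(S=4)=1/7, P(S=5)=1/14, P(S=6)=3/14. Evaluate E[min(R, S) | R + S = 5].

7/4

P(R + S = 5) = 4/21.
Summing min(R,S)·P(x,y) over outcomes with R + S = 5 gives 1/3.
E[min(R, S) | R + S = 5] = (1/3) / (4/21) = 7/4.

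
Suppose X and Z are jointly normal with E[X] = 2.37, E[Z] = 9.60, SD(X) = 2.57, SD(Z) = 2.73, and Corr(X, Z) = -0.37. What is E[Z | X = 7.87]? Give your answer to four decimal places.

7.4383

E[Z | X=x] = μ_Z + ρ(σ_Z/σ_X)(x − μ_X) for jointly normal variables.
E[Z | X=7.87] = 9.60 + (-0.37)·(2.73/2.57)·(7.87 − (2.37)) = 9.60 + (-0.39304)·(5.5) = 7.4383.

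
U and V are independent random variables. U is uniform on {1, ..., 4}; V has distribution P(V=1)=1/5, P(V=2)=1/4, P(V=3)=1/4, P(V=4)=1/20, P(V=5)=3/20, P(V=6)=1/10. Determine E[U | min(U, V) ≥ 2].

3

P(min(U, V) ≥ 2) = 3/5.
Summing U·P(x,y) over outcomes with min(U, V) ≥ 2 gives 9/5.
E[U | min(U, V) ≥ 2] = (9/5) / (3/5) = 3.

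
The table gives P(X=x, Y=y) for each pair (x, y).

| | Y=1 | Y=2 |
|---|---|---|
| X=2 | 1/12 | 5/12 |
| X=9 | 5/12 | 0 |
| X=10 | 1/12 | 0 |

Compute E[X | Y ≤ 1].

P(Y ≤ 1) = 7/12.
Σ X·P over the event = 2·(1/12) + 9·(5/12) + 10·(1/12) = 19/4.
E[X | Y ≤ 1] = (19/4) / (7/12) = 57/7.

57/7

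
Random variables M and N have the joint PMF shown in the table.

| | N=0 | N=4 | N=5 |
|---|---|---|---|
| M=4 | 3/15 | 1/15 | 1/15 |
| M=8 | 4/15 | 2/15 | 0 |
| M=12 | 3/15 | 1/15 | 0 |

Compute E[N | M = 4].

P(M = 4) = 1/3.
Σ N·P over the event = 0·(3/15) + 4·(1/15) + 5·(1/15) = 3/5.
E[N | M = 4] = (3/5) / (1/3) = 9/5.

9/5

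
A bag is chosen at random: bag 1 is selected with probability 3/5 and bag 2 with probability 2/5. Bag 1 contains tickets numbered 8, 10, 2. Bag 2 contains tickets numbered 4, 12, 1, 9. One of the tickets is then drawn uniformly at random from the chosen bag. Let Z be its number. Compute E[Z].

E[Z | bag 1] = (8+10+2)/3 = 20/3.
E[Z | bag 2] = (4+12+1+9)/4 = 13/2.
E[Z] = (3/5)·(20/3) + (2/5)·(13/2) = 33/5.

33/5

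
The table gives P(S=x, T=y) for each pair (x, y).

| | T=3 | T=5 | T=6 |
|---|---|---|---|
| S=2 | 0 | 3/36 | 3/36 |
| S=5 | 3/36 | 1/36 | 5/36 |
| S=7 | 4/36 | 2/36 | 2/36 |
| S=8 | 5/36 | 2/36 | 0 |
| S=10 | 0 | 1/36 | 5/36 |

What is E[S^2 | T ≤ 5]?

318/7

P(T ≤ 5) = 7/12.
Summing S^2·P(S=x,T=y) over the conditioning event gives 53/2.
E[S^2 | T ≤ 5] = (53/2) / (7/12) = 318/7.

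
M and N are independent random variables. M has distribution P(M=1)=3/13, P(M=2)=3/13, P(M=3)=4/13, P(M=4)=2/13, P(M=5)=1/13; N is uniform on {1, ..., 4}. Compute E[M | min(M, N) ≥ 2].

31/10

P(min(M, N) ≥ 2) = 15/26.
Summing M·P(x,y) over outcomes with min(M, N) ≥ 2 gives 93/52.
E[M | min(M, N) ≥ 2] = (93/52) / (15/26) = 31/10.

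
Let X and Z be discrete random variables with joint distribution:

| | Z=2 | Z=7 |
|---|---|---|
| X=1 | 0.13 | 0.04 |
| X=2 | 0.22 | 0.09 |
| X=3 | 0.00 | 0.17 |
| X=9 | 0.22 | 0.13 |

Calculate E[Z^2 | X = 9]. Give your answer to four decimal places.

P(X = 9) = 0.35.
Σ Z^2·P over the event = 4·(0.22) + 49·(0.13) = 7.25.
E[Z^2 | X = 9] = (7.25) / (0.35) = 20.7143.

20.7143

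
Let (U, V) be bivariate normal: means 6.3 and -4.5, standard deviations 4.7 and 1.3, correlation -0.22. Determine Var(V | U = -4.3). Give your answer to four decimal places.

For a bivariate normal, Var(V | U=x) = σ_V²(1 − ρ²).
Var(V | U=-4.3) = (1.3)²·(1 − (-0.22)²) = 1.69·0.9516 = 1.6082.

1.6082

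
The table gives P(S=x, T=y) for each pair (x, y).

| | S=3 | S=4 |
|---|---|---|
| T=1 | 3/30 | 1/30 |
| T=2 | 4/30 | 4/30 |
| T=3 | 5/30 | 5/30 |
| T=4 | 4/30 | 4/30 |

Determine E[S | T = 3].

P(T = 3) = 1/3.
Σ S·P over the event = 3·(5/30) + 4·(5/30) = 7/6.
E[S | T = 3] = (7/6) / (1/3) = 7/2.

7/2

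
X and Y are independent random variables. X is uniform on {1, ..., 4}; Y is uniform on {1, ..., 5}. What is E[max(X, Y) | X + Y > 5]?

P(X + Y > 5) = 1/2.
Summing max(X,Y)·P(x,y) over outcomes with X + Y > 5 gives 43/20.
E[max(X, Y) | X + Y > 5] = (43/20) / (1/2) = 43/10.

43/10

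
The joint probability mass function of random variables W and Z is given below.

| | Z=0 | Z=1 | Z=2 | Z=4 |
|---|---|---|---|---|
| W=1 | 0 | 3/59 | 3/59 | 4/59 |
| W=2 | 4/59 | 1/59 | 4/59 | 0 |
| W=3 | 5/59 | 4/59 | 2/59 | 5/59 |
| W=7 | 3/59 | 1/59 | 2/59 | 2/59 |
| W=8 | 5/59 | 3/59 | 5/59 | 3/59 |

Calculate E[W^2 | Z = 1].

P(Z = 1) = 12/59.
Σ W^2·P over the event = 1·(3/59) + 4·(1/59) + 9·(4/59) + 49·(1/59) + 64·(3/59) = 284/59.
E[W^2 | Z = 1] = (284/59) / (12/59) = 71/3.

71/3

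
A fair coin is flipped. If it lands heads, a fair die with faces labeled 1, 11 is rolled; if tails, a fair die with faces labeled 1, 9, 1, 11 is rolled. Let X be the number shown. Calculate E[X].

E[X | heads] = (1+11)/2 = 6.
E[X | tails] = (1+9+1+11)/4 = 11/2.
By the law of total expectation,
E[X] = (1/2)·(6) + (1/2)·(11/2) = 23/4.

23/4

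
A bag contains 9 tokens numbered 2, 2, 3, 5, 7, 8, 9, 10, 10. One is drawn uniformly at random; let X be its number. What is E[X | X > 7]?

P(X > 7) = 4/9.
Σ over the event: 8·1/9 + 9·1/9 + 10·2/9 = 37/9.
E[X | X > 7] = (37/9) / (4/9) = 37/4.

37/4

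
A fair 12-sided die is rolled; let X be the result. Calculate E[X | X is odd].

6

Given X is odd, X is equally likely to be any of {1, 3, 5, 7, 9, 11}.
E[X | X is odd] = (1 + 3 + 5 + 7 + 9 + 11) / 6 = 6.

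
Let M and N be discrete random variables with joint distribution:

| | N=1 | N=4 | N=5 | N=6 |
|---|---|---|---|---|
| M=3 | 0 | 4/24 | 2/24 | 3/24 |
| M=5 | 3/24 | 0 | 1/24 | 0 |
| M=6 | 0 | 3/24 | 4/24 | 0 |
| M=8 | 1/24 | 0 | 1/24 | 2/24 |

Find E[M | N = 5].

43/8

P(N = 5) = 1/3.
Σ M·P over the event = 3·(2/24) + 5·(1/24) + 6·(4/24) + 8·(1/24) = 43/24.
E[M | N = 5] = (43/24) / (1/3) = 43/8.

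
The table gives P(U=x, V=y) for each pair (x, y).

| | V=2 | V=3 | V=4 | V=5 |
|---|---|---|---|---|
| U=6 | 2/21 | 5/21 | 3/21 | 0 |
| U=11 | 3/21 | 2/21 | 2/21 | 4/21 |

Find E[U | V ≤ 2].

P(V ≤ 2) = 5/21.
Σ U·P over the event = 6·(2/21) + 11·(3/21) = 15/7.
E[U | V ≤ 2] = (15/7) / (5/21) = 9.

9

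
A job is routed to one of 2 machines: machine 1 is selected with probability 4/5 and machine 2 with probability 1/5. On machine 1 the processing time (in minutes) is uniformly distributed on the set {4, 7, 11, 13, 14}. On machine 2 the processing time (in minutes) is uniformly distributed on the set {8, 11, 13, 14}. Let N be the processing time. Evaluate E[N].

E[N | machine 1] = (4+7+11+13+14)/5 = 49/5.
E[N | machine 2] = (8+11+13+14)/4 = 23/2.
E[N] = (4/5)·(49/5) + (1/5)·(23/2) = 507/50.

507/50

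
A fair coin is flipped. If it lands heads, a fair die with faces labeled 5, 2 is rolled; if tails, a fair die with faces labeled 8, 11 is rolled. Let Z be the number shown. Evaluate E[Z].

13/2

E[Z | heads] = (5+2)/2 = 7/2.
E[Z | tails] = (8+11)/2 = 19/2.
E[Z] = (1/2)·(7/2) + (1/2)·(19/2) = 13/2.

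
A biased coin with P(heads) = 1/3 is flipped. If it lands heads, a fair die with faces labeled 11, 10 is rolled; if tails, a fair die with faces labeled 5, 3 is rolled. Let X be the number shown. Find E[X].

37/6

E[X | heads] = (11+10)/2 = 21/2.
E[X | tails] = (5+3)/2 = 4.
By the law of total expectation,
E[X] = (1/3)·(21/2) + (2/3)·(4) = 37/6.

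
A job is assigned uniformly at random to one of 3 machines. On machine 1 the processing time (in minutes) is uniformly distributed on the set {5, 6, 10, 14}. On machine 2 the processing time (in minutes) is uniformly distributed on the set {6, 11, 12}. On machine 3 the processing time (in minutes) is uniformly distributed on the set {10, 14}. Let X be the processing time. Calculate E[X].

365/36

E[X | machine 1] = (5+6+10+14)/4 = 35/4.
E[X | machine 2] = (6+11+12)/3 = 29/3.
E[X | machine 3] = (10+14)/2 = 12.
By the law of total expectation,
E[X] = (1/3)·(35/4) + (1/3)·(29/3) + (1/3)·(12) = 365/36.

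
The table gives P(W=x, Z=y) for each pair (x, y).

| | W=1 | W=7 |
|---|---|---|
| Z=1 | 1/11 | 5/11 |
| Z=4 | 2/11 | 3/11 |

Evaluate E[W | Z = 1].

6

P(Z = 1) = 6/11.
Σ W·P over the event = 1·(1/11) + 7·(5/11) = 36/11.
E[W | Z = 1] = (36/11) / (6/11) = 6.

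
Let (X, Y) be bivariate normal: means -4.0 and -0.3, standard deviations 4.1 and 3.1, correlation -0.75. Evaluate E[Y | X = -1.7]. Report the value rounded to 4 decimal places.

-1.6043

For a bivariate normal, E[Y | X=x] = μ_Y + ρ·(σ_Y/σ_X)·(x − μ_X).
E[Y | X=-1.7] = -0.3 + (-0.75)·(3.1/4.1)·(-1.7 − (-4.0)) = -0.3 + (-0.56707)·(2.3) = -1.6043.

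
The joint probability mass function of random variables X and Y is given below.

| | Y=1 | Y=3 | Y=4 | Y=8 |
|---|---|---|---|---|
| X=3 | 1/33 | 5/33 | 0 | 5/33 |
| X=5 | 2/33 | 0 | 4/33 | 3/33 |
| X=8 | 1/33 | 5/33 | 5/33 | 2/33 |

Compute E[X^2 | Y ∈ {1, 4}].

P(Y ∈ {1, 4}) = 13/33.
Σ X^2·P over the event = 9·(1/33) + 25·(2/33) + 25·(4/33) + 64·(1/33) + 64·(5/33) = 181/11.
E[X^2 | Y ∈ {1, 4}] = (181/11) / (13/33) = 543/13.

543/13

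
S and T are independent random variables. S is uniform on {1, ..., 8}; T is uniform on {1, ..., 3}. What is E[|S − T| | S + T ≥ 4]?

P(S + T ≥ 4) = 7/8.
Summing |S−T|·P(x,y) over outcomes with S + T ≥ 4 gives 11/4.
E[|S − T| | S + T ≥ 4] = (11/4) / (7/8) = 22/7.

22/7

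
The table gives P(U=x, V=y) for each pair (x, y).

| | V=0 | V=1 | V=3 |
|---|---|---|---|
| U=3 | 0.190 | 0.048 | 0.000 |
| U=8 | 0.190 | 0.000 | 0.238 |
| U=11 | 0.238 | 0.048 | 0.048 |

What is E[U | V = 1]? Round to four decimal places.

P(V = 1) = 0.096.
Summing U·P(U=x,V=y) over the conditioning event gives 0.672.
E[U | V = 1] = (0.672) / (0.096) = 7.0000.

7.0000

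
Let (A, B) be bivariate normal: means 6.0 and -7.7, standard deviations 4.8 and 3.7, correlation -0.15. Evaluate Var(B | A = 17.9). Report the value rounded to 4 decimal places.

The conditional variance in a bivariate normal is σ_B²(1 − ρ²), independent of x.
Var(B | A=17.9) = (3.7)²·(1 − (-0.15)²) = 13.69·0.9775 = 13.3820.

13.3820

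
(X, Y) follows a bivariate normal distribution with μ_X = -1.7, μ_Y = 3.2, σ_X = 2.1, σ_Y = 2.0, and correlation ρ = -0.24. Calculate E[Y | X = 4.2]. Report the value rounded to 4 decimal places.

For a bivariate normal, E[Y | X=x] = μ_Y + ρ·(σ_Y/σ_X)·(x − μ_X).
E[Y | X=4.2] = 3.2 + (-0.24)·(2.0/2.1)·(4.2 − (-1.7)) = 3.2 + (-0.22857)·(5.9) = 1.8514.

1.8514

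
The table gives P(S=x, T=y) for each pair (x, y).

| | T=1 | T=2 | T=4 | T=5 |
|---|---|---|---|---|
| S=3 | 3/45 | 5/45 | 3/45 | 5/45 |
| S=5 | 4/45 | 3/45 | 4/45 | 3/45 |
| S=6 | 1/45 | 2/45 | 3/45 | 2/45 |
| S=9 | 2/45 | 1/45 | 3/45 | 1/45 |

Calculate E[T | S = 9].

P(S = 9) = 7/45.
Σ T·P over the event = 1·(2/45) + 2·(1/45) + 4·(3/45) + 5·(1/45) = 7/15.
E[T | S = 9] = (7/15) / (7/45) = 3.

3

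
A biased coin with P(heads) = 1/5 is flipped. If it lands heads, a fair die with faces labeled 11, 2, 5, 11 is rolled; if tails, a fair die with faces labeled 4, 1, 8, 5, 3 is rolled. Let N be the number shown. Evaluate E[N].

481/100

E[N | heads] = (11+2+5+11)/4 = 29/4.
E[N | tails] = (4+1+8+5+3)/5 = 21/5.
By the law of total expectation,
E[N] = (1/5)·(29/4) + (4/5)·(21/5) = 481/100.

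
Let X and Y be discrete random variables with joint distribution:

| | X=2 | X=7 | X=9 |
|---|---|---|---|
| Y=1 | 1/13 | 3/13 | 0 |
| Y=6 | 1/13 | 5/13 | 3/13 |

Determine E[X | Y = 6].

P(Y = 6) = 9/13.
Σ X·P over the event = 2·(1/13) + 7·(5/13) + 9·(3/13) = 64/13.
E[X | Y = 6] = (64/13) / (9/13) = 64/9.

64/9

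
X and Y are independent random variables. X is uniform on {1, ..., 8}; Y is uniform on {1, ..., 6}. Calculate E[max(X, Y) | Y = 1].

9/2

P(Y = 1) = 1/6.
Summing max(X,Y)·P(x,y) over outcomes with Y = 1 gives 3/4.
E[max(X, Y) | Y = 1] = (3/4) / (1/6) = 9/2.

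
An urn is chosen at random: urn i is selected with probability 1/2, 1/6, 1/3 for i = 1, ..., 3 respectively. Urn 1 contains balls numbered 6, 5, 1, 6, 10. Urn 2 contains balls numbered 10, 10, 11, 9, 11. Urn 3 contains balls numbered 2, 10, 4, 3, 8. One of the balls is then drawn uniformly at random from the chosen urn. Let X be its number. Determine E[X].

E[X | urn 1] = (6+5+1+6+10)/5 = 28/5.
E[X | urn 2] = (10+10+11+9+11)/5 = 51/5.
E[X | urn 3] = (2+10+4+3+8)/5 = 27/5.
E[X] = (1/2)·(28/5) + (1/6)·(51/5) + (1/3)·(27/5) = 63/10.

63/10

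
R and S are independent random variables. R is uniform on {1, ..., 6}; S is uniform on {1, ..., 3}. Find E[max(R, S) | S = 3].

4

P(S = 3) = 1/3.
Summing max(R,S)·P(x,y) over outcomes with S = 3 gives 4/3.
E[max(R, S) | S = 3] = (4/3) / (1/3) = 4.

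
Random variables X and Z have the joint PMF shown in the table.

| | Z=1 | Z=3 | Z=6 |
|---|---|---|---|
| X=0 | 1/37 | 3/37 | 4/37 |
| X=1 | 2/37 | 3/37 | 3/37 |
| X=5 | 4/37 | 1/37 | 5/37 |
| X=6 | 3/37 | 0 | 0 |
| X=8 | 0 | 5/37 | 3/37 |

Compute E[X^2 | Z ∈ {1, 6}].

P(Z ∈ {1, 6}) = 25/37.
Σ X^2·P over the event = 0·(1/37) + 0·(4/37) + 1·(2/37) + 1·(3/37) + 25·(4/37) + 25·(5/37) + 36·(3/37) + 64·(3/37) = 530/37.
E[X^2 | Z ∈ {1, 6}] = (530/37) / (25/37) = 106/5.

106/5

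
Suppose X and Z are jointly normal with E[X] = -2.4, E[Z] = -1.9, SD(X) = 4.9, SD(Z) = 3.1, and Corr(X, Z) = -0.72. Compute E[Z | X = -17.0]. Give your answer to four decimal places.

E[Z | X=x] = μ_Z + ρ(σ_Z/σ_X)(x − μ_X) for jointly normal variables.
E[Z | X=-17.0] = -1.9 + (-0.72)·(3.1/4.9)·(-17.0 − (-2.4)) = -1.9 + (-0.45551)·(-14.6) = 4.7504.

4.7504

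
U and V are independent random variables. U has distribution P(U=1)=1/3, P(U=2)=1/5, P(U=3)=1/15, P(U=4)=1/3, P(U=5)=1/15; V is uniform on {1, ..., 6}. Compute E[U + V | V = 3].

P(V = 3) = 1/6.
Summing (U+V)·P(x,y) over outcomes with V = 3 gives 14/15.
E[U + V | V = 3] = (14/15) / (1/6) = 28/5.

28/5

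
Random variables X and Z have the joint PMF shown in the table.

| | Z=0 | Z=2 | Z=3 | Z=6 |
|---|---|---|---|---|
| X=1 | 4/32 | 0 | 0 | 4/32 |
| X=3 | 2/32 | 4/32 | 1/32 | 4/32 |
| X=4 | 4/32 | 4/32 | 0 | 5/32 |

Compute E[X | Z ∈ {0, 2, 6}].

P(Z ∈ {0, 2, 6}) = 31/32.
Σ X·P over the event = 1·(4/32) + 1·(4/32) + 3·(2/32) + 3·(4/32) + 3·(4/32) + 4·(4/32) + 4·(4/32) + 4·(5/32) = 45/16.
E[X | Z ∈ {0, 2, 6}] = (45/16) / (31/32) = 90/31.

90/31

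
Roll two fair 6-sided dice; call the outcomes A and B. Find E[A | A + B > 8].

5

P(A + B > 8) = 5/18.
Summing A·P(x,y) over outcomes with A + B > 8 gives 25/18.
E[A | A + B > 8] = (25/18) / (5/18) = 5.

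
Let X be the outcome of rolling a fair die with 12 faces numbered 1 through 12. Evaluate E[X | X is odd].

Given X is odd, X is equally likely to be any of {1, 3, 5, 7, 9, 11}.
E[X | X is odd] = (1 + 3 + 5 + 7 + 9 + 11) / 6 = 6.

6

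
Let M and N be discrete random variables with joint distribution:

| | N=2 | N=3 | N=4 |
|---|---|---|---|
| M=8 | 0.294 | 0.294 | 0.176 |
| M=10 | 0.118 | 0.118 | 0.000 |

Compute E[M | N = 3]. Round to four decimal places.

8.5728

P(N = 3) = 0.412.
Σ M·P over the event = 8·(0.294) + 10·(0.118) = 3.532.
E[M | N = 3] = (3.532) / (0.412) = 8.5728.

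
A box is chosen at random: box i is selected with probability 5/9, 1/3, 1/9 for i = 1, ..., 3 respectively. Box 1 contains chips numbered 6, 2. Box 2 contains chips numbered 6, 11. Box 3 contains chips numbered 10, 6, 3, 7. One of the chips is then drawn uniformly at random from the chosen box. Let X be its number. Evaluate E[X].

52/9

E[X | box 1] = (6+2)/2 = 4.
E[X | box 2] = (6+11)/2 = 17/2.
E[X | box 3] = (10+6+3+7)/4 = 13/2.
By the law of total expectation,
E[X] = (5/9)·(4) + (1/3)·(17/2) + (1/9)·(13/2) = 52/9.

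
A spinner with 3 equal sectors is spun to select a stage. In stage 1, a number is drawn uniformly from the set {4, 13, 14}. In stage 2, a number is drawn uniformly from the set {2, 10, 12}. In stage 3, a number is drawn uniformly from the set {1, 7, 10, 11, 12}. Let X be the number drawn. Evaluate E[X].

398/45

E[X | stage 1] = (4+13+14)/3 = 31/3.
E[X | stage 2] = (2+10+12)/3 = 8.
E[X | stage 3] = (1+7+10+11+12)/5 = 41/5.
E[X] = (1/3)·(31/3) + (1/3)·(8) + (1/3)·(41/5) = 398/45.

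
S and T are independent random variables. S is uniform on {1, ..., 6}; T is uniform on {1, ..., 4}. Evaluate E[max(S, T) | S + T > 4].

9/2

P(S + T > 4) = 3/4.
Summing max(S,T)·P(x,y) over outcomes with S + T > 4 gives 27/8.
E[max(S, T) | S + T > 4] = (27/8) / (3/4) = 9/2.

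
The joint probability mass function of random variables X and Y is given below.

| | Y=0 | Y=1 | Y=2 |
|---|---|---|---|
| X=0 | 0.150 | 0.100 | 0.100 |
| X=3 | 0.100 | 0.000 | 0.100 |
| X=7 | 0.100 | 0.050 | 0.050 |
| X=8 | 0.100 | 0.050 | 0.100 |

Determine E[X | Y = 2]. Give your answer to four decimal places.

P(Y = 2) = 0.350.
Σ X·P over the event = 0·(0.100) + 3·(0.100) + 7·(0.050) + 8·(0.100) = 1.450.
E[X | Y = 2] = (1.450) / (0.350) = 4.1429.

4.1429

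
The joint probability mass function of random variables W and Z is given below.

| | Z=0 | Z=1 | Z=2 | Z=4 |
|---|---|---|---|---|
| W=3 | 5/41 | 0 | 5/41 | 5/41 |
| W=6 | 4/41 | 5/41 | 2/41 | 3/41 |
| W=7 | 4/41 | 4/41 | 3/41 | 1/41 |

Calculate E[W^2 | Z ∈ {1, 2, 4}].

P(Z ∈ {1, 2, 4}) = 28/41.
Σ W^2·P over the event = 9·(5/41) + 9·(5/41) + 36·(5/41) + 36·(2/41) + 36·(3/41) + 49·(4/41) + 49·(3/41) + 49·(1/41) = 842/41.
E[W^2 | Z ∈ {1, 2, 4}] = (842/41) / (28/41) = 421/14.

421/14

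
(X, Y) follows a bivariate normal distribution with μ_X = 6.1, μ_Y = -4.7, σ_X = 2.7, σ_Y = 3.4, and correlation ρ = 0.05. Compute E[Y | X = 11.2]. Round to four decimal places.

E[Y | X=x] = μ_Y + ρ(σ_Y/σ_X)(x − μ_X) for jointly normal variables.
E[Y | X=11.2] = -4.7 + (0.05)·(3.4/2.7)·(11.2 − (6.1)) = -4.7 + (0.062963)·(5.1) = -4.3789.

-4.3789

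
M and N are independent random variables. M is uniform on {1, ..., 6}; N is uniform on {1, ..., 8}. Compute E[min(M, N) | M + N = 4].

4/3

Outcomes with M + N = 4: (1,3), (2,2), (3,1), each with probability 1/48.
E[min(M, N) | M + N = 4] = (1 + 2 + 1) / 3 = 4/3.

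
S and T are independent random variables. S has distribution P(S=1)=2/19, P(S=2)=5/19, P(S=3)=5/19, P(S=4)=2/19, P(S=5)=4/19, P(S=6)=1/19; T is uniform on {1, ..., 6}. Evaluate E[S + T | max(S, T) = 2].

P(max(S, T) = 2) = 2/19.
Summing (S+T)·P(x,y) over outcomes with max(S, T) = 2 gives 41/114.
E[S + T | max(S, T) = 2] = (41/114) / (2/19) = 41/12.

41/12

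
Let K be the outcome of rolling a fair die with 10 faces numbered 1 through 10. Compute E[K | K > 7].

Given K > 7, K is equally likely to be any of {8, 9, 10}.
E[K | K > 7] = (8 + 9 + 10) / 3 = 9.

9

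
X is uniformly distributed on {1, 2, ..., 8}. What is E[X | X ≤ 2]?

Given X ≤ 2, X is equally likely to be any of {1, 2}.
E[X | X ≤ 2] = (1 + 2) / 2 = 3/2.

3/2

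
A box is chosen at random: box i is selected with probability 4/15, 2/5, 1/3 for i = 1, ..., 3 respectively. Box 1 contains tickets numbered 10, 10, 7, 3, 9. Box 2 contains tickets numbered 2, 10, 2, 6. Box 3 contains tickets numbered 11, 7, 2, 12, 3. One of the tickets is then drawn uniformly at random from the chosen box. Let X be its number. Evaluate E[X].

E[X | box 1] = (10+10+7+3+9)/5 = 39/5.
E[X | box 2] = (2+10+2+6)/4 = 5.
E[X | box 3] = (11+7+2+12+3)/5 = 7.
E[X] = (4/15)·(39/5) + (2/5)·(5) + (1/3)·(7) = 481/75.

481/75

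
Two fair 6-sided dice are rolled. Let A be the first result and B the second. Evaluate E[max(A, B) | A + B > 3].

52/11

P(A + B > 3) = 11/12.
Summing max(A,B)·P(x,y) over outcomes with A + B > 3 gives 13/3.
E[max(A, B) | A + B > 3] = (13/3) / (11/12) = 52/11.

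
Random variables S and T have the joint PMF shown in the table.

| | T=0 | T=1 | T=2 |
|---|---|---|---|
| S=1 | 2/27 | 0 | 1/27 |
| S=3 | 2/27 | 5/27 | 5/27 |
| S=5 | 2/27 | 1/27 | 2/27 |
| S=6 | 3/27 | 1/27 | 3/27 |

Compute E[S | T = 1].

26/7

P(T = 1) = 7/27.
Σ S·P over the event = 3·(5/27) + 5·(1/27) + 6·(1/27) = 26/27.
E[S | T = 1] = (26/27) / (7/27) = 26/7.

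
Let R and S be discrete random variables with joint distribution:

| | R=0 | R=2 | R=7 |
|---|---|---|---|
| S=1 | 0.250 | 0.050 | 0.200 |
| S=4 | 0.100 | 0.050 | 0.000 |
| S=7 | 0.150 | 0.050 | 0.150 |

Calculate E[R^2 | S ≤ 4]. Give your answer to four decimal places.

P(S ≤ 4) = 0.650.
Σ R^2·P over the event = 0·(0.250) + 0·(0.100) + 4·(0.050) + 4·(0.050) + 49·(0.200) = 10.200.
E[R^2 | S ≤ 4] = (10.200) / (0.650) = 15.6923.

15.6923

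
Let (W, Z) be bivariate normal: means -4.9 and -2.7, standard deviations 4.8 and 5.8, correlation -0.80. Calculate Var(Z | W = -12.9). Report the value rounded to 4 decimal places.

The conditional variance in a bivariate normal is σ_Z²(1 − ρ²), independent of x.
Var(Z | W=-12.9) = (5.8)²·(1 − (-0.80)²) = 33.64·0.36 = 12.1104.

12.1104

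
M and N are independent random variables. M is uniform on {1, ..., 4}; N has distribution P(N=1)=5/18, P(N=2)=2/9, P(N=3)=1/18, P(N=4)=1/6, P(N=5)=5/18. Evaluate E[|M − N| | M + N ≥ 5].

97/48

P(M + N ≥ 5) = 2/3.
Summing |M−N|·P(x,y) over outcomes with M + N ≥ 5 gives 97/72.
E[|M − N| | M + N ≥ 5] = (97/72) / (2/3) = 97/48.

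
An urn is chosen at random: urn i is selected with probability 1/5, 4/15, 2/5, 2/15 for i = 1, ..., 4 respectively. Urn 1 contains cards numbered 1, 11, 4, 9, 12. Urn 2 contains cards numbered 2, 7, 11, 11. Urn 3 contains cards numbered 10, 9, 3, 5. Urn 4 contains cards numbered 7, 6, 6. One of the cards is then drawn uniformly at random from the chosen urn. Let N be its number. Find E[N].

E[N | urn 1] = (1+11+4+9+12)/5 = 37/5.
E[N | urn 2] = (2+7+11+11)/4 = 31/4.
E[N | urn 3] = (10+9+3+5)/4 = 27/4.
E[N | urn 4] = (7+6+6)/3 = 19/3.
By the law of total expectation,
E[N] = (1/5)·(37/5) + (4/15)·(31/4) + (2/5)·(27/4) + (2/15)·(19/3) = 3191/450.

3191/450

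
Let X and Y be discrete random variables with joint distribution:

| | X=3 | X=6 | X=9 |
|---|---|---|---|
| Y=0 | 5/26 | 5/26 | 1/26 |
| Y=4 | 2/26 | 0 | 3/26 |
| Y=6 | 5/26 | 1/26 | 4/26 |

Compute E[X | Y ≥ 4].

6

P(Y ≥ 4) = 15/26.
Σ X·P over the event = 3·(2/26) + 3·(5/26) + 6·(1/26) + 9·(3/26) + 9·(4/26) = 45/13.
E[X | Y ≥ 4] = (45/13) / (15/26) = 6.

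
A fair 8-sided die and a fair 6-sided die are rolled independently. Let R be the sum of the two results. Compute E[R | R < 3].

2

P(R < 3) = 1/48.
Σ over the event: 2·1/48 = 1/24.
E[R | R < 3] = (1/24) / (1/48) = 2.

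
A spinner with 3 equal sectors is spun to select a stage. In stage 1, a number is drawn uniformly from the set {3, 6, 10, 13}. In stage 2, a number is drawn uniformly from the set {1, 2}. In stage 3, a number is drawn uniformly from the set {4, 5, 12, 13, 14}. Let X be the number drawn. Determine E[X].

191/30

E[X | stage 1] = (3+6+10+13)/4 = 8.
E[X | stage 2] = (1+2)/2 = 3/2.
E[X | stage 3] = (4+5+12+13+14)/5 = 48/5.
E[X] = (1/3)·(8) + (1/3)·(3/2) + (1/3)·(48/5) = 191/30.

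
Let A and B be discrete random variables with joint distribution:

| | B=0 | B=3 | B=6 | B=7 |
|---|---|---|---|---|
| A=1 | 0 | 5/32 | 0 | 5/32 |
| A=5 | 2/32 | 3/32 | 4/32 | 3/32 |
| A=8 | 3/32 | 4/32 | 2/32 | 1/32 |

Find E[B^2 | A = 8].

157/10

P(A = 8) = 5/16.
Σ B^2·P over the event = 0·(3/32) + 9·(4/32) + 36·(2/32) + 49·(1/32) = 157/32.
E[B^2 | A = 8] = (157/32) / (5/16) = 157/10.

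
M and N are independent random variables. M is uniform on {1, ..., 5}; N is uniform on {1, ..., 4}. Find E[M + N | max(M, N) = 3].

Outcomes with max(M, N) = 3: (1,3), (2,3), (3,1), (3,2), (3,3), each with probability 1/20.
E[M + N | max(M, N) = 3] = (4 + 5 + 4 + 5 + 6) / 5 = 24/5.

24/5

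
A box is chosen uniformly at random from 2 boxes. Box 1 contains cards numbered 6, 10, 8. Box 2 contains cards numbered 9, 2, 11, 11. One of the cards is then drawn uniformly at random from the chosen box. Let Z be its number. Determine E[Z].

65/8

E[Z | box 1] = (6+10+8)/3 = 8.
E[Z | box 2] = (9+2+11+11)/4 = 33/4.
By the law of total expectation,
E[Z] = (1/2)·(8) + (1/2)·(33/4) = 65/8.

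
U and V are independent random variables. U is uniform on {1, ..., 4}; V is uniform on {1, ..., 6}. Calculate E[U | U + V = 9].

7/2

Outcomes with U + V = 9: (3,6), (4,5), each with probability 1/24.
E[U | U + V = 9] = (3 + 4) / 2 = 7/2.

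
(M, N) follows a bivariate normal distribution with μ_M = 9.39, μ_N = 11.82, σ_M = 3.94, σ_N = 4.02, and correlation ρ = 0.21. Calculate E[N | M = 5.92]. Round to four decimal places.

For a bivariate normal, E[N | M=x] = μ_N + ρ·(σ_N/σ_M)·(x − μ_M).
E[N | M=5.92] = 11.82 + (0.21)·(4.02/3.94)·(5.92 − (9.39)) = 11.82 + (0.21426)·(-3.47) = 11.0765.

11.0765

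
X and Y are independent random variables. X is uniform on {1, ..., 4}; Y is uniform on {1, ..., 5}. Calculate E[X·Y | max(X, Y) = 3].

27/5

Outcomes with max(X, Y) = 3: (1,3), (2,3), (3,1), (3,2), (3,3), each with probability 1/20.
E[X·Y | max(X, Y) = 3] = (3 + 6 + 3 + 6 + 9) / 5 = 27/5.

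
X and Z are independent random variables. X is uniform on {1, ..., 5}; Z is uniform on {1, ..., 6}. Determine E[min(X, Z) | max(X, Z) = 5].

Outcomes with max(X, Z) = 5: (1,5), (2,5), (3,5), (4,5), (5,1), (5,2), (5,3), (5,4), (5,5), each with probability 1/30.
E[min(X, Z) | max(X, Z) = 5] = (1 + 2 + 3 + 4 + 1 + 2 + 3 + 4 + 5) / 9 = 25/9.

25/9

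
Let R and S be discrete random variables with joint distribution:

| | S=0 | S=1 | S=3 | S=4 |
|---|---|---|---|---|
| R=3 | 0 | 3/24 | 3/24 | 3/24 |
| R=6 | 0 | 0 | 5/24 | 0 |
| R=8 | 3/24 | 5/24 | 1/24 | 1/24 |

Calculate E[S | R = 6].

3

P(R = 6) = 5/24.
Σ S·P over the event = 3·(5/24) = 5/8.
E[S | R = 6] = (5/8) / (5/24) = 3.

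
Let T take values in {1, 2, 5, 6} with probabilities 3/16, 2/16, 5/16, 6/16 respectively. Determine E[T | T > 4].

P(T > 4) = 11/16.
Σ over the event: 5·5/16 + 6·3/8 = 61/16.
E[T | T > 4] = (61/16) / (11/16) = 61/11.

61/11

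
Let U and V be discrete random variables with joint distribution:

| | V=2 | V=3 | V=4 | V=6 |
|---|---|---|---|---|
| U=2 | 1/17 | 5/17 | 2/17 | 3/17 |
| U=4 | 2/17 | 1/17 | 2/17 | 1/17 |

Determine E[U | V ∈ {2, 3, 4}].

36/13

P(V ∈ {2, 3, 4}) = 13/17.
Σ U·P over the event = 2·(1/17) + 2·(5/17) + 2·(2/17) + 4·(2/17) + 4·(1/17) + 4·(2/17) = 36/17.
E[U | V ∈ {2, 3, 4}] = (36/17) / (13/17) = 36/13.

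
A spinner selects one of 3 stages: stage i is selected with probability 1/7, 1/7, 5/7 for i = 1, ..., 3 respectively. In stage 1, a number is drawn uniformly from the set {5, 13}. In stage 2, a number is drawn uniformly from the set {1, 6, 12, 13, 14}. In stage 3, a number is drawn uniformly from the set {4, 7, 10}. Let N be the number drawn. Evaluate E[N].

E[N | stage 1] = (5+13)/2 = 9.
E[N | stage 2] = (1+6+12+13+14)/5 = 46/5.
E[N | stage 3] = (4+7+10)/3 = 7.
By the law of total expectation,
E[N] = (1/7)·(9) + (1/7)·(46/5) + (5/7)·(7) = 38/5.

38/5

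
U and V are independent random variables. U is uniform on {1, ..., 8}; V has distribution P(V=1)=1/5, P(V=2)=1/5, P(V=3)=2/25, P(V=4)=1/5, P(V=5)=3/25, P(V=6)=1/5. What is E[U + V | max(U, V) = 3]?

P(max(U, V) = 3) = 2/25.
Summing (U+V)·P(x,y) over outcomes with max(U, V) = 3 gives 3/8.
E[U + V | max(U, V) = 3] = (3/8) / (2/25) = 75/16.

75/16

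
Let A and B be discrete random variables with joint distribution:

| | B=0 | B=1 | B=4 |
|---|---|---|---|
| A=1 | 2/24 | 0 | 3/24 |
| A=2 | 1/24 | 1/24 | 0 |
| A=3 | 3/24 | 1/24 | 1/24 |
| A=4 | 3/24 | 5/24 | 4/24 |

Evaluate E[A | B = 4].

P(B = 4) = 1/3.
Σ A·P over the event = 1·(3/24) + 3·(1/24) + 4·(4/24) = 11/12.
E[A | B = 4] = (11/12) / (1/3) = 11/4.

11/4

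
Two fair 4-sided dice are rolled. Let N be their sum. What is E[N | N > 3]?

72/13

P(N > 3) = 13/16.
Σ over the event: 4·3/16 + 5·1/4 + 6·3/16 + 7·1/8 + 8·1/16 = 9/2.
E[N | N > 3] = (9/2) / (13/16) = 72/13.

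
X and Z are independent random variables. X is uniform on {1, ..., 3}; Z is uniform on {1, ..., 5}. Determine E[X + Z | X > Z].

4

P(X > Z) = 1/5.
Summing (X+Z)·P(x,y) over outcomes with X > Z gives 4/5.
E[X + Z | X > Z] = (4/5) / (1/5) = 4.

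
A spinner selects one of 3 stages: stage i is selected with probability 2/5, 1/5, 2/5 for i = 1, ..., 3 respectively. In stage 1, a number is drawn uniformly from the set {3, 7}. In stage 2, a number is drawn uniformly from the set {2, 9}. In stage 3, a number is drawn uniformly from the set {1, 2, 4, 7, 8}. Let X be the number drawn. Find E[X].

E[X | stage 1] = (3+7)/2 = 5.
E[X | stage 2] = (2+9)/2 = 11/2.
E[X | stage 3] = (1+2+4+7+8)/5 = 22/5.
By the law of total expectation,
E[X] = (2/5)·(5) + (1/5)·(11/2) + (2/5)·(22/5) = 243/50.

243/50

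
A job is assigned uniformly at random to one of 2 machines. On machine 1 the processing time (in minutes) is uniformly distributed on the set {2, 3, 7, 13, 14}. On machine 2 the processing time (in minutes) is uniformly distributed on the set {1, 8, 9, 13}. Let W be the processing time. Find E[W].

E[W | machine 1] = (2+3+7+13+14)/5 = 39/5.
E[W | machine 2] = (1+8+9+13)/4 = 31/4.
By the law of total expectation,
E[W] = (1/2)·(39/5) + (1/2)·(31/4) = 311/40.

311/40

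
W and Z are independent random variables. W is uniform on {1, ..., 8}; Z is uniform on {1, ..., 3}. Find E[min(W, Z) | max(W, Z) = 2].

Outcomes with max(W, Z) = 2: (1,2), (2,1), (2,2), each with probability 1/24.
E[min(W, Z) | max(W, Z) = 2] = (1 + 1 + 2) / 3 = 4/3.

4/3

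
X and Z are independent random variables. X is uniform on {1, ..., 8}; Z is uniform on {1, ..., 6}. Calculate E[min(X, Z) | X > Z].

P(X > Z) = 9/16.
Summing min(X,Z)·P(x,y) over outcomes with X > Z gives 77/48.
E[min(X, Z) | X > Z] = (77/48) / (9/16) = 77/27.

77/27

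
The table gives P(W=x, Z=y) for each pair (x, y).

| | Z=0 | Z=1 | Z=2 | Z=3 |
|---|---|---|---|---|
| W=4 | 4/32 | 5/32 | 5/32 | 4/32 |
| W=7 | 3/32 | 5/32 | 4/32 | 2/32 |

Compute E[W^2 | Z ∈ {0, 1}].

536/17

P(Z ∈ {0, 1}) = 17/32.
Σ W^2·P over the event = 16·(4/32) + 16·(5/32) + 49·(3/32) + 49·(5/32) = 67/4.
E[W^2 | Z ∈ {0, 1}] = (67/4) / (17/32) = 536/17.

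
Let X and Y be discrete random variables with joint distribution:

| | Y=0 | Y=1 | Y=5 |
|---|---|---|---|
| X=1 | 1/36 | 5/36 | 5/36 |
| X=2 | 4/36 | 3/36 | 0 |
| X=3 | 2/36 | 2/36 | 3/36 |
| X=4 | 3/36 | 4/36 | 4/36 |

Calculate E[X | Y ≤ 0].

P(Y ≤ 0) = 5/18.
Σ X·P over the event = 1·(1/36) + 2·(4/36) + 3·(2/36) + 4·(3/36) = 3/4.
E[X | Y ≤ 0] = (3/4) / (5/18) = 27/10.

27/10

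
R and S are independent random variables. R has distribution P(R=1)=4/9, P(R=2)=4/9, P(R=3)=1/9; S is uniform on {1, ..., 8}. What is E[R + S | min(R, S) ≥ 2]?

P(min(R, S) ≥ 2) = 35/72.
Summing (R+S)·P(x,y) over outcomes with min(R, S) ≥ 2 gives 7/2.
E[R + S | min(R, S) ≥ 2] = (7/2) / (35/72) = 36/5.

36/5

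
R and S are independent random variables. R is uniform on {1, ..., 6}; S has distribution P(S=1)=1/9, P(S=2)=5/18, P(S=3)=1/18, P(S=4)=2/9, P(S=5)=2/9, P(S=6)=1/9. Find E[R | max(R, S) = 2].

P(max(R, S) = 2) = 1/9.
Summing R·P(x,y) over outcomes with max(R, S) = 2 gives 19/108.
E[R | max(R, S) = 2] = (19/108) / (1/9) = 19/12.

19/12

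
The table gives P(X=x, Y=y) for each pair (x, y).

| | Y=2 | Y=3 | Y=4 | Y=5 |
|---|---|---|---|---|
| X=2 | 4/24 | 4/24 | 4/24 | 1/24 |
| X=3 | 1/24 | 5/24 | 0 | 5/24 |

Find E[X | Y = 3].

P(Y = 3) = 3/8.
Σ X·P over the event = 2·(4/24) + 3·(5/24) = 23/24.
E[X | Y = 3] = (23/24) / (3/8) = 23/9.

23/9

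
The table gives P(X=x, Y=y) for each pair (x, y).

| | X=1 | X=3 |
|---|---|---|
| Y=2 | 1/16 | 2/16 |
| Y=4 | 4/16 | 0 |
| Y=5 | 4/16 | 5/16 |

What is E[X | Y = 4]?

1

P(Y = 4) = 1/4.
Σ X·P over the event = 1·(4/16) = 1/4.
E[X | Y = 4] = (1/4) / (1/4) = 1.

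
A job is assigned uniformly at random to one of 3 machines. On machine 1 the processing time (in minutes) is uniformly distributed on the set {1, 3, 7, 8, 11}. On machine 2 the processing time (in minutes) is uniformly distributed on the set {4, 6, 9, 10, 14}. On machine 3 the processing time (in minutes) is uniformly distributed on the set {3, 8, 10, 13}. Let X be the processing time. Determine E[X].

E[X | machine 1] = (1+3+7+8+11)/5 = 6.
E[X | machine 2] = (4+6+9+10+14)/5 = 43/5.
E[X | machine 3] = (3+8+10+13)/4 = 17/2.
E[X] = (1/3)·(6) + (1/3)·(43/5) + (1/3)·(17/2) = 77/10.

77/10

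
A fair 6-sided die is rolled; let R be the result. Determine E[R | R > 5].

Given R > 5, R is equally likely to be any of {6}.
E[R | R > 5] = (6) / 1 = 6.

6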